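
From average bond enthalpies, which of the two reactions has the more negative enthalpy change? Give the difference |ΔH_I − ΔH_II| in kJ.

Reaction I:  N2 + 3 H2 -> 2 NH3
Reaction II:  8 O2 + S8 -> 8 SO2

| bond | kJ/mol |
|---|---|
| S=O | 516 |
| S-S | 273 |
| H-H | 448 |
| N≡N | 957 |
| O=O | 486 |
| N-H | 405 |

Reaction I:
  Bonds broken (reactants):
    H-H: 3 × 448 = 1344
    N≡N: 1 × 957 = 957
    Σ(broken) = 2301 kJ
  Bonds formed (products):
    N-H: 6 × 405 = 2430
    Σ(formed) = 2430 kJ
  ΔH_I = 2301 − 2430 = −129 kJ
Reaction II:
  Bonds broken (reactants):
    O=O: 8 × 486 = 3888
    S-S: 8 × 273 = 2184
    Σ(broken) = 6072 kJ
  Bonds formed (products):
    S=O: 16 × 516 = 8256
    Σ(formed) = 8256 kJ
  ΔH_II = 6072 − 8256 = −2184 kJ
ΔH_I − ΔH_II = +2055 kJ, so reaction II has the more negative ΔH; |ΔH_I − ΔH_II| = 2055 kJ.

Reaction II, by 2055 kJ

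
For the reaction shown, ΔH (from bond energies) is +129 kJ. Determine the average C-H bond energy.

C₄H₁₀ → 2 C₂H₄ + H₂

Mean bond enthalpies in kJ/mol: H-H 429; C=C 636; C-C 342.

D(C-H) ≈ 402 kJ/mol

Let D be the C-H bond energy.
Σ(broken) = 3×342 + 10×D = 1026 + 10D
Σ(formed) = 8×D + 2×636 + 1×429 = 1701 + 8D
ΔH = Σ(broken) − Σ(formed) = (1026 + 10D) − (1701 + 8D) = −675 + 2D
Setting this equal to +129 kJ gives 2D = 804, so D = 402 kJ/mol.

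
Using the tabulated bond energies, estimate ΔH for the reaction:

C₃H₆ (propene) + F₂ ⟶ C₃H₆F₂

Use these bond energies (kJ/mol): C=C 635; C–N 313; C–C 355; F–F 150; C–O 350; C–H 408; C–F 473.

ΔH ≈ −516 kJ

Bonds broken (reactants):
  C–C: 1 × 355 = 355
  C–H: 6 × 408 = 2448
  C=C: 1 × 635 = 635
  F–F: 1 × 150 = 150
  Σ(broken) = 3588 kJ
Bonds formed (products):
  C–C: 2 × 355 = 710
  C–F: 2 × 473 = 946
  C–H: 6 × 408 = 2448
  Σ(formed) = 4104 kJ
ΔH = Σ(broken) − Σ(formed) = 3588 − 4104 = −516 kJ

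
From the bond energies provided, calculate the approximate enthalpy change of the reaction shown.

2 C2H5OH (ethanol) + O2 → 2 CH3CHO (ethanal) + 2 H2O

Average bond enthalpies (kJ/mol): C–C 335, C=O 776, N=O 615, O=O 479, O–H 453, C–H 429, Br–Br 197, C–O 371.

ΔH ≈ −379 kJ

Bonds broken (reactants):
  C–C: 2 × 335 = 670
  C–H: 10 × 429 = 4290
  C–O: 2 × 371 = 742
  O–H: 2 × 453 = 906
  O=O: 1 × 479 = 479
  Σ(broken) = 7087 kJ
Bonds formed (products):
  C–C: 2 × 335 = 670
  C–H: 8 × 429 = 3432
  C=O: 2 × 776 = 1552
  O–H: 4 × 453 = 1812
  Σ(formed) = 7466 kJ
ΔH = Σ(broken) − Σ(formed) = 7087 − 7466 = −379 kJ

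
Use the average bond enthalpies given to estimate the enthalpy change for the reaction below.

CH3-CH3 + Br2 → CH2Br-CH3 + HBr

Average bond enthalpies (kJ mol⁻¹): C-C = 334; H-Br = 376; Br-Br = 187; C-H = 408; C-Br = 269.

ΔH ≈ −50 kJ

Bonds broken (reactants):
  Br-Br: 1 × 187 = 187
  C-C: 1 × 334 = 334
  C-H: 6 × 408 = 2448
  Σ(broken) = 2969 kJ
Bonds formed (products):
  C-Br: 1 × 269 = 269
  C-C: 1 × 334 = 334
  C-H: 5 × 408 = 2040
  H-Br: 1 × 376 = 376
  Σ(formed) = 3019 kJ
ΔH = Σ(broken) − Σ(formed) = 2969 − 3019 = −50 kJ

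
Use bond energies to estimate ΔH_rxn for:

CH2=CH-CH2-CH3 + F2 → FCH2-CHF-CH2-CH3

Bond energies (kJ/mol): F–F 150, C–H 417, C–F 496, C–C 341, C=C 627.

ΔH ≈ −556 kJ

Bonds broken (reactants):
  C–C: 2 × 341 = 682
  C–H: 8 × 417 = 3336
  C=C: 1 × 627 = 627
  F–F: 1 × 150 = 150
  Σ(broken) = 4795 kJ
Bonds formed (products):
  C–C: 3 × 341 = 1023
  C–F: 2 × 496 = 992
  C–H: 8 × 417 = 3336
  Σ(formed) = 5351 kJ
ΔH = Σ(broken) − Σ(formed) = 4795 − 5351 = −556 kJ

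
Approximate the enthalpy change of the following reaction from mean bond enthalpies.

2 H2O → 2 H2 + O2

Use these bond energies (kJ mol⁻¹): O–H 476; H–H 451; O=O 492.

Bonds broken (reactants):
  O–H: 4 × 476 = 1904
  Σ(broken) = 1904 kJ
Bonds formed (products):
  H–H: 2 × 451 = 902
  O=O: 1 × 492 = 492
  Σ(formed) = 1394 kJ
ΔH = Σ(broken) − Σ(formed) = 1904 − 1394 = +510 kJ

ΔH ≈ +510 kJ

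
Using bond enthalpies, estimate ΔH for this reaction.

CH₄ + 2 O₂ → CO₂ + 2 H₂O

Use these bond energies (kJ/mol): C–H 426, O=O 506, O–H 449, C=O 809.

Bonds broken (reactants):
  C–H: 4 × 426 = 1704
  O=O: 2 × 506 = 1012
  Σ(broken) = 2716 kJ
Bonds formed (products):
  C=O: 2 × 809 = 1618
  O–H: 4 × 449 = 1796
  Σ(formed) = 3414 kJ
ΔH = Σ(broken) − Σ(formed) = 2716 − 3414 = −698 kJ

ΔH ≈ −698 kJ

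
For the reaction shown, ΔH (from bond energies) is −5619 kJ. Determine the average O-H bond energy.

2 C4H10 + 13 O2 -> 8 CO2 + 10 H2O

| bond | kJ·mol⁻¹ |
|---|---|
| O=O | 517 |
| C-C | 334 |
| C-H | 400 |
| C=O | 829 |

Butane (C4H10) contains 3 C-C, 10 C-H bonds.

Let D be the O-H bond energy.
Σ(broken) = 6×334 + 20×400 + 13×517 = 16725
Σ(formed) = 16×829 + 20×D = 13264 + 20D
ΔH = Σ(broken) − Σ(formed) = (16725) − (13264 + 20D) = +3461 − 20D
Setting this equal to −5619 kJ gives 20D = 9080, so D = 454 kJ/mol.

D(O-H) ≈ 454 kJ/mol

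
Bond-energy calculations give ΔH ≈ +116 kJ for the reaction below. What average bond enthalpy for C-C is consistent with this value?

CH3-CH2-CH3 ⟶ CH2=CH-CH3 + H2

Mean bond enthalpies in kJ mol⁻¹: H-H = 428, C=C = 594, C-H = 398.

D(C-C) ≈ 342 kJ/mol

Let D be the C-C bond energy.
Σ(broken) = 2×D + 8×398 = 3184 + 2D
Σ(formed) = 1×D + 6×398 + 1×594 + 1×428 = 3410 + D
ΔH = Σ(broken) − Σ(formed) = (3184 + 2D) − (3410 + D) = −226 + D
Setting this equal to +116 kJ gives D = 342 kJ/mol.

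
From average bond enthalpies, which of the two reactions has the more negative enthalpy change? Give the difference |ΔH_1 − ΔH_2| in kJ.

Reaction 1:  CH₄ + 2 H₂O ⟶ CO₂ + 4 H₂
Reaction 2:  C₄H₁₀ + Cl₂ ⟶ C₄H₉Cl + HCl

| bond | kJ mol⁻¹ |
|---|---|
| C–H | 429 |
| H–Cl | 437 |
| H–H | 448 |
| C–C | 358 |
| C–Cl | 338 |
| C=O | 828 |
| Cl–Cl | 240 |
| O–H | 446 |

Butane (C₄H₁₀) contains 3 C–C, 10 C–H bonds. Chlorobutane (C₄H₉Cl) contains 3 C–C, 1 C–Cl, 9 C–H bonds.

Reaction 2, by 158 kJ

Reaction 1:
  Bonds broken (reactants):
    C–H: 4 × 429 = 1716
    O–H: 4 × 446 = 1784
    Σ(broken) = 3500 kJ
  Bonds formed (products):
    C=O: 2 × 828 = 1656
    H–H: 4 × 448 = 1792
    Σ(formed) = 3448 kJ
  ΔH_1 = 3500 − 3448 = +52 kJ
Reaction 2:
  Bonds broken (reactants):
    C–C: 3 × 358 = 1074
    C–H: 10 × 429 = 4290
    Cl–Cl: 1 × 240 = 240
    Σ(broken) = 5604 kJ
  Bonds formed (products):
    C–C: 3 × 358 = 1074
    C–Cl: 1 × 338 = 338
    C–H: 9 × 429 = 3861
    H–Cl: 1 × 437 = 437
    Σ(formed) = 5710 kJ
  ΔH_2 = 5604 − 5710 = −106 kJ
ΔH_1 − ΔH_2 = +158 kJ, so reaction 2 has the more negative ΔH; |ΔH_1 − ΔH_2| = 158 kJ.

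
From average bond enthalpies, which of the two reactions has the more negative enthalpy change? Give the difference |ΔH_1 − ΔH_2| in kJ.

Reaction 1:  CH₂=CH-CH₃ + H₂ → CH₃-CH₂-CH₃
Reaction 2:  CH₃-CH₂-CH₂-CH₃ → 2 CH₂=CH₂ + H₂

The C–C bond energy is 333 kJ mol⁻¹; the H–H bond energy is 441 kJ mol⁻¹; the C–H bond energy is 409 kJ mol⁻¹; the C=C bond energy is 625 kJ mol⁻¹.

Reaction 1:
  Bonds broken (reactants):
    C–C: 1 × 333 = 333
    C–H: 6 × 409 = 2454
    C=C: 1 × 625 = 625
    H–H: 1 × 441 = 441
    Σ(broken) = 3853 kJ
  Bonds formed (products):
    C–C: 2 × 333 = 666
    C–H: 8 × 409 = 3272
    Σ(formed) = 3938 kJ
  ΔH_1 = 3853 − 3938 = −85 kJ
Reaction 2:
  Bonds broken (reactants):
    C–C: 3 × 333 = 999
    C–H: 10 × 409 = 4090
    Σ(broken) = 5089 kJ
  Bonds formed (products):
    C–H: 8 × 409 = 3272
    C=C: 2 × 625 = 1250
    H–H: 1 × 441 = 441
    Σ(formed) = 4963 kJ
  ΔH_2 = 5089 − 4963 = +126 kJ
ΔH_1 − ΔH_2 = −211 kJ, so reaction 1 has the more negative ΔH; |ΔH_1 − ΔH_2| = 211 kJ.

Reaction 1, by 211 kJ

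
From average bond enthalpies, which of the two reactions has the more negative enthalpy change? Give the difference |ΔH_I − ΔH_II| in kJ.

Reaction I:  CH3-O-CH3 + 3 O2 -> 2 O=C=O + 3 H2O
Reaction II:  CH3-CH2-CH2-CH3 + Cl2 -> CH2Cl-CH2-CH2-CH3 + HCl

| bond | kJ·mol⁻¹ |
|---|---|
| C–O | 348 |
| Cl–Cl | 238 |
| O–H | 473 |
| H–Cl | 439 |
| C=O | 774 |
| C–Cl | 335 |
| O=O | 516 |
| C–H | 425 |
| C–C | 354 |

Reaction I:
  Bonds broken (reactants):
    C–H: 6 × 425 = 2550
    C–O: 2 × 348 = 696
    O=O: 3 × 516 = 1548
    Σ(broken) = 4794 kJ
  Bonds formed (products):
    C=O: 4 × 774 = 3096
    O–H: 6 × 473 = 2838
    Σ(formed) = 5934 kJ
  ΔH_I = 4794 − 5934 = −1140 kJ
Reaction II:
  Bonds broken (reactants):
    C–C: 3 × 354 = 1062
    C–H: 10 × 425 = 4250
    Cl–Cl: 1 × 238 = 238
    Σ(broken) = 5550 kJ
  Bonds formed (products):
    C–C: 3 × 354 = 1062
    C–Cl: 1 × 335 = 335
    C–H: 9 × 425 = 3825
    H–Cl: 1 × 439 = 439
    Σ(formed) = 5661 kJ
  ΔH_II = 5550 − 5661 = −111 kJ
ΔH_I − ΔH_II = −1029 kJ, so reaction I has the more negative ΔH; |ΔH_I − ΔH_II| = 1029 kJ.

Reaction I, by 1029 kJ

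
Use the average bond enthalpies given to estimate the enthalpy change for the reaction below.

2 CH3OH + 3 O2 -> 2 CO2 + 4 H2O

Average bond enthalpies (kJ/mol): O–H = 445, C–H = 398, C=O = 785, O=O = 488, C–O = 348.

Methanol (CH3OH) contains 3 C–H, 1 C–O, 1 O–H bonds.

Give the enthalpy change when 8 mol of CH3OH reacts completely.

ΔH = −5048 kJ

Bonds broken (reactants):
  C–H: 6 × 398 = 2388
  C–O: 2 × 348 = 696
  O–H: 2 × 445 = 890
  O=O: 3 × 488 = 1464
  Σ(broken) = 5438 kJ
Bonds formed (products):
  C=O: 4 × 785 = 3140
  O–H: 8 × 445 = 3560
  Σ(formed) = 6700 kJ
ΔH = Σ(broken) − Σ(formed) = 5438 − 6700 = −1262 kJ
For 4× the reaction as written: 4 × (−1262) = −5048 kJ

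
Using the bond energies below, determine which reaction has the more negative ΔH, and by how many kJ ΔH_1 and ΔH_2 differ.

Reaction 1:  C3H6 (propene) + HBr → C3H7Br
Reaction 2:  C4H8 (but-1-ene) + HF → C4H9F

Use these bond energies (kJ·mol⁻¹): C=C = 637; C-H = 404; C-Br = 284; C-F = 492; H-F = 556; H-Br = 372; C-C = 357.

Reaction 1:
  Bonds broken (reactants):
    C-C: 1 × 357 = 357
    C-H: 6 × 404 = 2424
    C=C: 1 × 637 = 637
    H-Br: 1 × 372 = 372
    Σ(broken) = 3790 kJ
  Bonds formed (products):
    C-Br: 1 × 284 = 284
    C-C: 2 × 357 = 714
    C-H: 7 × 404 = 2828
    Σ(formed) = 3826 kJ
  ΔH_1 = 3790 − 3826 = −36 kJ
Reaction 2:
  Bonds broken (reactants):
    C-C: 2 × 357 = 714
    C-H: 8 × 404 = 3232
    C=C: 1 × 637 = 637
    H-F: 1 × 556 = 556
    Σ(broken) = 5139 kJ
  Bonds formed (products):
    C-C: 3 × 357 = 1071
    C-F: 1 × 492 = 492
    C-H: 9 × 404 = 3636
    Σ(formed) = 5199 kJ
  ΔH_2 = 5139 − 5199 = −60 kJ
ΔH_1 − ΔH_2 = +24 kJ, so reaction 2 has the more negative ΔH; |ΔH_1 − ΔH_2| = 24 kJ.

Reaction 2, by 24 kJ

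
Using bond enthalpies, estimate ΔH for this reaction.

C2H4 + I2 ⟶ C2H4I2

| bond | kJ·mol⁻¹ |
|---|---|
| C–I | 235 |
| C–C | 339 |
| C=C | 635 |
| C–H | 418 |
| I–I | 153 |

Bonds broken (reactants):
  C–H: 4 × 418 = 1672
  C=C: 1 × 635 = 635
  I–I: 1 × 153 = 153
  Σ(broken) = 2460 kJ
Bonds formed (products):
  C–C: 1 × 339 = 339
  C–H: 4 × 418 = 1672
  C–I: 2 × 235 = 470
  Σ(formed) = 2481 kJ
ΔH = Σ(broken) − Σ(formed) = 2460 − 2481 = −21 kJ

ΔH ≈ −21 kJ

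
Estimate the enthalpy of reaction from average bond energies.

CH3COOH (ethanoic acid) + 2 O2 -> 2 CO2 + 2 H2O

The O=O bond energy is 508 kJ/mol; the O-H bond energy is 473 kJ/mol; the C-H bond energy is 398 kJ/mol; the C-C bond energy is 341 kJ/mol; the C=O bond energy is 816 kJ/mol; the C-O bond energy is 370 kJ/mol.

ΔH ≈ −946 kJ

Bonds broken (reactants):
  C-C: 1 × 341 = 341
  C-H: 3 × 398 = 1194
  C-O: 1 × 370 = 370
  C=O: 1 × 816 = 816
  O-H: 1 × 473 = 473
  O=O: 2 × 508 = 1016
  Σ(broken) = 4210 kJ
Bonds formed (products):
  C=O: 4 × 816 = 3264
  O-H: 4 × 473 = 1892
  Σ(formed) = 5156 kJ
ΔH = Σ(broken) − Σ(formed) = 4210 − 5156 = −946 kJ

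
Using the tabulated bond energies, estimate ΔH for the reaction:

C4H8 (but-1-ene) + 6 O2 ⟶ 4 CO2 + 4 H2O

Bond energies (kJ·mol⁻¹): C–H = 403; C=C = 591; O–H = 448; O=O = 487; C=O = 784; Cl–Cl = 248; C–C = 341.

Bonds broken (reactants):
  C–C: 2 × 341 = 682
  C–H: 8 × 403 = 3224
  C=C: 1 × 591 = 591
  O=O: 6 × 487 = 2922
  Σ(broken) = 7419 kJ
Bonds formed (products):
  C=O: 8 × 784 = 6272
  O–H: 8 × 448 = 3584
  Σ(formed) = 9856 kJ
ΔH = Σ(broken) − Σ(formed) = 7419 − 9856 = −2437 kJ

ΔH ≈ −2437 kJ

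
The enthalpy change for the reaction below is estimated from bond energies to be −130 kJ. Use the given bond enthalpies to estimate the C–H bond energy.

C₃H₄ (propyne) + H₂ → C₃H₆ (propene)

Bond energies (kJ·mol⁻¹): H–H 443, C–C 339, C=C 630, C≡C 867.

D(C–H) ≈ 405 kJ/mol

Let D be the C–H bond energy.
Σ(broken) = 1×867 + 1×339 + 4×D + 1×443 = 1649 + 4D
Σ(formed) = 1×339 + 6×D + 1×630 = 969 + 6D
ΔH = Σ(broken) − Σ(formed) = (1649 + 4D) − (969 + 6D) = +680 − 2D
Setting this equal to −130 kJ gives 2D = 810, so D = 405 kJ/mol.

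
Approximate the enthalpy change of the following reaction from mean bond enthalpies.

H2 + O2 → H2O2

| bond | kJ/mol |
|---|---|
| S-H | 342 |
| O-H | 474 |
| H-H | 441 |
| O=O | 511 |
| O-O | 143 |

ΔH ≈ −139 kJ

Bonds broken (reactants):
  H-H: 1 × 441 = 441
  O=O: 1 × 511 = 511
  Σ(broken) = 952 kJ
Bonds formed (products):
  O-H: 2 × 474 = 948
  O-O: 1 × 143 = 143
  Σ(formed) = 1091 kJ
ΔH = Σ(broken) − Σ(formed) = 952 − 1091 = −139 kJ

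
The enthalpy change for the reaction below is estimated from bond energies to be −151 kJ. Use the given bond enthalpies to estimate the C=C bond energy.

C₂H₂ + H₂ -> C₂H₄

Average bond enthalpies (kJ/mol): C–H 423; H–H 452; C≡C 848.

D(C=C) ≈ 605 kJ/mol

Let D be the C=C bond energy.
Σ(broken) = 1×848 + 2×423 + 1×452 = 2146
Σ(formed) = 4×423 + 1×D = 1692 + D
ΔH = Σ(broken) − Σ(formed) = (2146) − (1692 + D) = +454 − D
Setting this equal to −151 kJ gives D = 605 kJ/mol.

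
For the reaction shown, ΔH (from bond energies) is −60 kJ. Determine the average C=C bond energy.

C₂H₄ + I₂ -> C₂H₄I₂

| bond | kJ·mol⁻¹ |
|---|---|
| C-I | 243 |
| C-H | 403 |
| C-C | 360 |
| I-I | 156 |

Let D be the C=C bond energy.
Σ(broken) = 4×403 + 1×D + 1×156 = 1768 + D
Σ(formed) = 1×360 + 4×403 + 2×243 = 2458
ΔH = Σ(broken) − Σ(formed) = (1768 + D) − (2458) = −690 + D
Setting this equal to −60 kJ gives D = 630 kJ/mol.

D(C=C) ≈ 630 kJ/mol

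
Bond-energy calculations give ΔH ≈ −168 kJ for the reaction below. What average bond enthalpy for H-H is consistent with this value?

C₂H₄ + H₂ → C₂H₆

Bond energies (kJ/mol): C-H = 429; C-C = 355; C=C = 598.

Let D be the H-H bond energy.
Σ(broken) = 4×429 + 1×598 + 1×D = 2314 + D
Σ(formed) = 1×355 + 6×429 = 2929
ΔH = Σ(broken) − Σ(formed) = (2314 + D) − (2929) = −615 + D
Setting this equal to −168 kJ gives D = 447 kJ/mol.

D(H-H) ≈ 447 kJ/mol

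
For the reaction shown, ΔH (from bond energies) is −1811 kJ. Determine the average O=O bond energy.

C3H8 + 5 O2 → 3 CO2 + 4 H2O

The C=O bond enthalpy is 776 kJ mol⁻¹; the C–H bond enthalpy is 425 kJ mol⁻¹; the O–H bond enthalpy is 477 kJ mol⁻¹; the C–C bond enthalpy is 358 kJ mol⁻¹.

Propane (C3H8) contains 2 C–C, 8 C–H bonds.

Let D be the O=O bond energy.
Σ(broken) = 2×358 + 8×425 + 5×D = 4116 + 5D
Σ(formed) = 6×776 + 8×477 = 8472
ΔH = Σ(broken) − Σ(formed) = (4116 + 5D) − (8472) = −4356 + 5D
Setting this equal to −1811 kJ gives 5D = 2545, so D = 509 kJ/mol.

D(O=O) ≈ 509 kJ/mol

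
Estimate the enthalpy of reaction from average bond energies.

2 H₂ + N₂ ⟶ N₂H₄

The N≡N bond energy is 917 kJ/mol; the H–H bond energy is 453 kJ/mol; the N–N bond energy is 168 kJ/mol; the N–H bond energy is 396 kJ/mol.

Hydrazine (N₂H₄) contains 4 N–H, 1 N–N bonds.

Bonds broken (reactants):
  H–H: 2 × 453 = 906
  N≡N: 1 × 917 = 917
  Σ(broken) = 1823 kJ
Bonds formed (products):
  N–H: 4 × 396 = 1584
  N–N: 1 × 168 = 168
  Σ(formed) = 1752 kJ
ΔH = Σ(broken) − Σ(formed) = 1823 − 1752 = +71 kJ

ΔH ≈ +71 kJ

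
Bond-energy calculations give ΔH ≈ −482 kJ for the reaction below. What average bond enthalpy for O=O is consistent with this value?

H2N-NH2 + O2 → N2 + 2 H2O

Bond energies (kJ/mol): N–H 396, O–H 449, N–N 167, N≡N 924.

D(O=O) ≈ 487 kJ/mol

Let D be the O=O bond energy.
Σ(broken) = 4×396 + 1×167 + 1×D = 1751 + D
Σ(formed) = 1×924 + 4×449 = 2720
ΔH = Σ(broken) − Σ(formed) = (1751 + D) − (2720) = −969 + D
Setting this equal to −482 kJ gives D = 487 kJ/mol.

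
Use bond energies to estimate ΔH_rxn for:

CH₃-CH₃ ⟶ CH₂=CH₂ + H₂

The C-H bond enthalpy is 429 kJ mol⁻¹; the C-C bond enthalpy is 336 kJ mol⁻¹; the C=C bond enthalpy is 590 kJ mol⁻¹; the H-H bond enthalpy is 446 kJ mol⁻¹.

Bonds broken (reactants):
  C-C: 1 × 336 = 336
  C-H: 6 × 429 = 2574
  Σ(broken) = 2910 kJ
Bonds formed (products):
  C-H: 4 × 429 = 1716
  C=C: 1 × 590 = 590
  H-H: 1 × 446 = 446
  Σ(formed) = 2752 kJ
ΔH = Σ(broken) − Σ(formed) = 2910 − 2752 = +158 kJ

ΔH ≈ +158 kJ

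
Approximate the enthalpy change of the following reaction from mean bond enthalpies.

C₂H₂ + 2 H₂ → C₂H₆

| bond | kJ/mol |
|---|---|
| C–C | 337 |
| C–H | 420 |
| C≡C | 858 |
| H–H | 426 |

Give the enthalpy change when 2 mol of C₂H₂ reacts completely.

Bonds broken (reactants):
  C≡C: 1 × 858 = 858
  C–H: 2 × 420 = 840
  H–H: 2 × 426 = 852
  Σ(broken) = 2550 kJ
Bonds formed (products):
  C–C: 1 × 337 = 337
  C–H: 6 × 420 = 2520
  Σ(formed) = 2857 kJ
ΔH = Σ(broken) − Σ(formed) = 2550 − 2857 = −307 kJ
For 2× the reaction as written: 2 × (−307) = −614 kJ

ΔH = −614 kJ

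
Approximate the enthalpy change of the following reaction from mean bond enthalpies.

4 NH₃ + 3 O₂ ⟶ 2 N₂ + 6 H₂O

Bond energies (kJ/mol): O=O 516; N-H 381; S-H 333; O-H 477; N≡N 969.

ΔH ≈ −1542 kJ

Bonds broken (reactants):
  N-H: 12 × 381 = 4572
  O=O: 3 × 516 = 1548
  Σ(broken) = 6120 kJ
Bonds formed (products):
  N≡N: 2 × 969 = 1938
  O-H: 12 × 477 = 5724
  Σ(formed) = 7662 kJ
ΔH = Σ(broken) − Σ(formed) = 6120 − 7662 = −1542 kJ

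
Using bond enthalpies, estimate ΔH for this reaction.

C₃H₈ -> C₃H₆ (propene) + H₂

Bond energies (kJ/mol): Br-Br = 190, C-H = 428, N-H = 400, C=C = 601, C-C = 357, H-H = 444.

Bonds broken (reactants):
  C-C: 2 × 357 = 714
  C-H: 8 × 428 = 3424
  Σ(broken) = 4138 kJ
Bonds formed (products):
  C-C: 1 × 357 = 357
  C-H: 6 × 428 = 2568
  C=C: 1 × 601 = 601
  H-H: 1 × 444 = 444
  Σ(formed) = 3970 kJ
ΔH = Σ(broken) − Σ(formed) = 4138 − 3970 = +168 kJ

ΔH ≈ +168 kJ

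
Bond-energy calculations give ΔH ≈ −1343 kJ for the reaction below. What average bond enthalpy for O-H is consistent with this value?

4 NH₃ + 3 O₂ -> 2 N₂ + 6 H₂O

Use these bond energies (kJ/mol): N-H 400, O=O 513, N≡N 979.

D(O-H) ≈ 477 kJ/mol

Let D be the O-H bond energy.
Σ(broken) = 12×400 + 3×513 = 6339
Σ(formed) = 2×979 + 12×D = 1958 + 12D
ΔH = Σ(broken) − Σ(formed) = (6339) − (1958 + 12D) = +4381 − 12D
Setting this equal to −1343 kJ gives 12D = 5724, so D = 477 kJ/mol.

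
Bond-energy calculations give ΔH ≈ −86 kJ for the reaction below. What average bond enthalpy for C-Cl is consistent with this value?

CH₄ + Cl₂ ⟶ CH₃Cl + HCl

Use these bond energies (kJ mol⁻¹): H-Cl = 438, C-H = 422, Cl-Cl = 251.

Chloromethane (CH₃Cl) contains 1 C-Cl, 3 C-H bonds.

Let D be the C-Cl bond energy.
Σ(broken) = 4×422 + 1×251 = 1939
Σ(formed) = 1×D + 3×422 + 1×438 = 1704 + D
ΔH = Σ(broken) − Σ(formed) = (1939) − (1704 + D) = +235 − D
Setting this equal to −86 kJ gives D = 321 kJ/mol.

D(C-Cl) ≈ 321 kJ/mol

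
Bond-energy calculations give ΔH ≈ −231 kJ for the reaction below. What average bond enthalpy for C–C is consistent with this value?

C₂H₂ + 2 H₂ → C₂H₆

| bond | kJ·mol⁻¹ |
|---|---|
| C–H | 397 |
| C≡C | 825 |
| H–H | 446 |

Let D be the C–C bond energy.
Σ(broken) = 1×825 + 2×397 + 2×446 = 2511
Σ(formed) = 1×D + 6×397 = 2382 + D
ΔH = Σ(broken) − Σ(formed) = (2511) − (2382 + D) = +129 − D
Setting this equal to −231 kJ gives D = 360 kJ/mol.

D(C–C) ≈ 360 kJ/mol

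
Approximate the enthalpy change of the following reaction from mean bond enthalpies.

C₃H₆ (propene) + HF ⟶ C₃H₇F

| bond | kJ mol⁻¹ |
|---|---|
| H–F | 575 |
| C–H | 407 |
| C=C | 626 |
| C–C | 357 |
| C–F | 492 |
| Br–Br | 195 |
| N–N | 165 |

Bonds broken (reactants):
  C–C: 1 × 357 = 357
  C–H: 6 × 407 = 2442
  C=C: 1 × 626 = 626
  H–F: 1 × 575 = 575
  Σ(broken) = 4000 kJ
Bonds formed (products):
  C–C: 2 × 357 = 714
  C–F: 1 × 492 = 492
  C–H: 7 × 407 = 2849
  Σ(formed) = 4055 kJ
ΔH = Σ(broken) − Σ(formed) = 4000 − 4055 = −55 kJ

ΔH ≈ −55 kJ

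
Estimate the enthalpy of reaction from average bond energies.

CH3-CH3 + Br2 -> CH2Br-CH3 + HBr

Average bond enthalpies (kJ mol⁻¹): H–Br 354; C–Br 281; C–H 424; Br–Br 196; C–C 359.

ΔH ≈ −15 kJ

Bonds broken (reactants):
  Br–Br: 1 × 196 = 196
  C–C: 1 × 359 = 359
  C–H: 6 × 424 = 2544
  Σ(broken) = 3099 kJ
Bonds formed (products):
  C–Br: 1 × 281 = 281
  C–C: 1 × 359 = 359
  C–H: 5 × 424 = 2120
  H–Br: 1 × 354 = 354
  Σ(formed) = 3114 kJ
ΔH = Σ(broken) − Σ(formed) = 3099 − 3114 = −15 kJ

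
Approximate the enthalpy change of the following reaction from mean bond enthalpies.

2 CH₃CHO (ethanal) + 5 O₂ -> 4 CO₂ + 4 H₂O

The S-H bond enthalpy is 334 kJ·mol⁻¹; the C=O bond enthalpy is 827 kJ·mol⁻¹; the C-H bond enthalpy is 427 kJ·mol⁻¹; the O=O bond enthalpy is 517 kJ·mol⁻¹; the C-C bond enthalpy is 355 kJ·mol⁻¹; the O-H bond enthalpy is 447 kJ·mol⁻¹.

ΔH ≈ −1827 kJ

Bonds broken (reactants):
  C-C: 2 × 355 = 710
  C-H: 8 × 427 = 3416
  C=O: 2 × 827 = 1654
  O=O: 5 × 517 = 2585
  Σ(broken) = 8365 kJ
Bonds formed (products):
  C=O: 8 × 827 = 6616
  O-H: 8 × 447 = 3576
  Σ(formed) = 10192 kJ
ΔH = Σ(broken) − Σ(formed) = 8365 − 10192 = −1827 kJ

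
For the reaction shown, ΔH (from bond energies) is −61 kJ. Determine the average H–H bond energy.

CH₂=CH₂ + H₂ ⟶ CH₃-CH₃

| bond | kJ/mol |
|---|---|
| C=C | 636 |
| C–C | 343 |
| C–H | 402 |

Let D be the H–H bond energy.
Σ(broken) = 4×402 + 1×636 + 1×D = 2244 + D
Σ(formed) = 1×343 + 6×402 = 2755
ΔH = Σ(broken) − Σ(formed) = (2244 + D) − (2755) = −511 + D
Setting this equal to −61 kJ gives D = 450 kJ/mol.

D(H–H) ≈ 450 kJ/mol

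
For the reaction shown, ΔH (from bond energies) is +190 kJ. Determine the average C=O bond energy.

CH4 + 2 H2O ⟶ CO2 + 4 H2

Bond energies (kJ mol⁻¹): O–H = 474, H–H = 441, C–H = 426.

D(C=O) ≈ 823 kJ/mol

Let D be the C=O bond energy.
Σ(broken) = 4×426 + 4×474 = 3600
Σ(formed) = 2×D + 4×441 = 1764 + 2D
ΔH = Σ(broken) − Σ(formed) = (3600) − (1764 + 2D) = +1836 − 2D
Setting this equal to +190 kJ gives 2D = 1646, so D = 823 kJ/mol.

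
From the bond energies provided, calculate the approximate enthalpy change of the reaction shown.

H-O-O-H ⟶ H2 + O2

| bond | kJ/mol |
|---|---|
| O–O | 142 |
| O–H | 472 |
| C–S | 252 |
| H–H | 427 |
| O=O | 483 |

ΔH ≈ +176 kJ

Bonds broken (reactants):
  O–H: 2 × 472 = 944
  O–O: 1 × 142 = 142
  Σ(broken) = 1086 kJ
Bonds formed (products):
  H–H: 1 × 427 = 427
  O=O: 1 × 483 = 483
  Σ(formed) = 910 kJ
ΔH = Σ(broken) − Σ(formed) = 1086 − 910 = +176 kJ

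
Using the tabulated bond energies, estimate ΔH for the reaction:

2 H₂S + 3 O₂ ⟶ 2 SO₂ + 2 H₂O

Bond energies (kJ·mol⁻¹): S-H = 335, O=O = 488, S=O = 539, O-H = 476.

Bonds broken (reactants):
  O=O: 3 × 488 = 1464
  S-H: 4 × 335 = 1340
  Σ(broken) = 2804 kJ
Bonds formed (products):
  O-H: 4 × 476 = 1904
  S=O: 4 × 539 = 2156
  Σ(formed) = 4060 kJ
ΔH = Σ(broken) − Σ(formed) = 2804 − 4060 = −1256 kJ

ΔH ≈ −1256 kJ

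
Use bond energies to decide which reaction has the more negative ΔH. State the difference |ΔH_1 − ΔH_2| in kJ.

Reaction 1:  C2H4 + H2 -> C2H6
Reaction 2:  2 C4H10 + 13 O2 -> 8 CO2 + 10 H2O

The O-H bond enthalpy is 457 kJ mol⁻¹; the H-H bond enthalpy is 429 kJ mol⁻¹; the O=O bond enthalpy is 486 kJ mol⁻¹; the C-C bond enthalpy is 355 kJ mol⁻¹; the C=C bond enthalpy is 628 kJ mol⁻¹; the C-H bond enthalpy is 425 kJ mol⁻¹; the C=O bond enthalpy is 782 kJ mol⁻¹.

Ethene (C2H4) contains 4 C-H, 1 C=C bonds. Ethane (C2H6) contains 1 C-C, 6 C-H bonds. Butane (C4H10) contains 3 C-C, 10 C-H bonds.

Reaction 2, by 4556 kJ

Reaction 1:
  Bonds broken (reactants):
    C-H: 4 × 425 = 1700
    C=C: 1 × 628 = 628
    H-H: 1 × 429 = 429
    Σ(broken) = 2757 kJ
  Bonds formed (products):
    C-C: 1 × 355 = 355
    C-H: 6 × 425 = 2550
    Σ(formed) = 2905 kJ
  ΔH_1 = 2757 − 2905 = −148 kJ
Reaction 2:
  Bonds broken (reactants):
    C-C: 6 × 355 = 2130
    C-H: 20 × 425 = 8500
    O=O: 13 × 486 = 6318
    Σ(broken) = 16948 kJ
  Bonds formed (products):
    C=O: 16 × 782 = 12512
    O-H: 20 × 457 = 9140
    Σ(formed) = 21652 kJ
  ΔH_2 = 16948 − 21652 = −4704 kJ
ΔH_1 − ΔH_2 = +4556 kJ, so reaction 2 has the more negative ΔH; |ΔH_1 − ΔH_2| = 4556 kJ.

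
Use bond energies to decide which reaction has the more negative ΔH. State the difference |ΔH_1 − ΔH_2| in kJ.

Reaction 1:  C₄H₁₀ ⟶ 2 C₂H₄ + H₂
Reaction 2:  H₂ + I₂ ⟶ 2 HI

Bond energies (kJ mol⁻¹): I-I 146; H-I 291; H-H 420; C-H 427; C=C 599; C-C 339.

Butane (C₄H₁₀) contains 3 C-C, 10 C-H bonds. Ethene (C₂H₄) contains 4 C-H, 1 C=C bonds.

Reaction 2, by 269 kJ

Reaction 1:
  Bonds broken (reactants):
    C-C: 3 × 339 = 1017
    C-H: 10 × 427 = 4270
    Σ(broken) = 5287 kJ
  Bonds formed (products):
    C-H: 8 × 427 = 3416
    C=C: 2 × 599 = 1198
    H-H: 1 × 420 = 420
    Σ(formed) = 5034 kJ
  ΔH_1 = 5287 − 5034 = +253 kJ
Reaction 2:
  Bonds broken (reactants):
    H-H: 1 × 420 = 420
    I-I: 1 × 146 = 146
    Σ(broken) = 566 kJ
  Bonds formed (products):
    H-I: 2 × 291 = 582
    Σ(formed) = 582 kJ
  ΔH_2 = 566 − 582 = −16 kJ
ΔH_1 − ΔH_2 = +269 kJ, so reaction 2 has the more negative ΔH; |ΔH_1 − ΔH_2| = 269 kJ.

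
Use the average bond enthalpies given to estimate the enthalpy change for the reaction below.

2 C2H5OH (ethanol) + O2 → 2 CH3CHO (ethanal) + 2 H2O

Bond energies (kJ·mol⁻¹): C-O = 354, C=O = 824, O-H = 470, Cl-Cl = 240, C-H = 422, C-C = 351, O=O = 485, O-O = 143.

Bonds broken (reactants):
  C-C: 2 × 351 = 702
  C-H: 10 × 422 = 4220
  C-O: 2 × 354 = 708
  O-H: 2 × 470 = 940
  O=O: 1 × 485 = 485
  Σ(broken) = 7055 kJ
Bonds formed (products):
  C-C: 2 × 351 = 702
  C-H: 8 × 422 = 3376
  C=O: 2 × 824 = 1648
  O-H: 4 × 470 = 1880
  Σ(formed) = 7606 kJ
ΔH = Σ(broken) − Σ(formed) = 7055 − 7606 = −551 kJ

ΔH ≈ −551 kJ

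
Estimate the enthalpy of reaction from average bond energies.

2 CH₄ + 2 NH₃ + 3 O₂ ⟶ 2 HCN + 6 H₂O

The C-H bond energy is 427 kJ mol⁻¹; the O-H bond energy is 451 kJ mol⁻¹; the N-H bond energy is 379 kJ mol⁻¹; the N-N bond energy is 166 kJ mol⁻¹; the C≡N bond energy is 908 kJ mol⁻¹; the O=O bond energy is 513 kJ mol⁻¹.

Bonds broken (reactants):
  C-H: 8 × 427 = 3416
  N-H: 6 × 379 = 2274
  O=O: 3 × 513 = 1539
  Σ(broken) = 7229 kJ
Bonds formed (products):
  C≡N: 2 × 908 = 1816
  C-H: 2 × 427 = 854
  O-H: 12 × 451 = 5412
  Σ(formed) = 8082 kJ
ΔH = Σ(broken) − Σ(formed) = 7229 − 8082 = −853 kJ

ΔH ≈ −853 kJ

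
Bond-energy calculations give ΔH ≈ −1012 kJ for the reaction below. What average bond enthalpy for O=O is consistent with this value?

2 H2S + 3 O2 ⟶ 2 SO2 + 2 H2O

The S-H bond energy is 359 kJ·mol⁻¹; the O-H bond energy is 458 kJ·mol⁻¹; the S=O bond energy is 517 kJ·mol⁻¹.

Let D be the O=O bond energy.
Σ(broken) = 3×D + 4×359 = 1436 + 3D
Σ(formed) = 4×458 + 4×517 = 3900
ΔH = Σ(broken) − Σ(formed) = (1436 + 3D) − (3900) = −2464 + 3D
Setting this equal to −1012 kJ gives 3D = 1452, so D = 484 kJ/mol.

D(O=O) ≈ 484 kJ/mol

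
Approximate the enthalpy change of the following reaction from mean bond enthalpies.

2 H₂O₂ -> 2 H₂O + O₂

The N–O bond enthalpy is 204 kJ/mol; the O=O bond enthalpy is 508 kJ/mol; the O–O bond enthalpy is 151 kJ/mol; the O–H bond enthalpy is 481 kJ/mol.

Bonds broken (reactants):
  O–H: 4 × 481 = 1924
  O–O: 2 × 151 = 302
  Σ(broken) = 2226 kJ
Bonds formed (products):
  O–H: 4 × 481 = 1924
  O=O: 1 × 508 = 508
  Σ(formed) = 2432 kJ
ΔH = Σ(broken) − Σ(formed) = 2226 − 2432 = −206 kJ

ΔH ≈ −206 kJ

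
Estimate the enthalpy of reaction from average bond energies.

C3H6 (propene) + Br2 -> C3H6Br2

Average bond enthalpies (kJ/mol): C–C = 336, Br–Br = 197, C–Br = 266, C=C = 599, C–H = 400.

ΔH ≈ −72 kJ

Bonds broken (reactants):
  Br–Br: 1 × 197 = 197
  C–C: 1 × 336 = 336
  C–H: 6 × 400 = 2400
  C=C: 1 × 599 = 599
  Σ(broken) = 3532 kJ
Bonds formed (products):
  C–Br: 2 × 266 = 532
  C–C: 2 × 336 = 672
  C–H: 6 × 400 = 2400
  Σ(formed) = 3604 kJ
ΔH = Σ(broken) − Σ(formed) = 3532 − 3604 = −72 kJ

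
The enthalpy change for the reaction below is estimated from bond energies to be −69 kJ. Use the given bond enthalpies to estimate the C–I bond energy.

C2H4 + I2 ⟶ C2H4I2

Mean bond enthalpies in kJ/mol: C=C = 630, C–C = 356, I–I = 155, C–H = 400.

Let D be the C–I bond energy.
Σ(broken) = 4×400 + 1×630 + 1×155 = 2385
Σ(formed) = 1×356 + 4×400 + 2×D = 1956 + 2D
ΔH = Σ(broken) − Σ(formed) = (2385) − (1956 + 2D) = +429 − 2D
Setting this equal to −69 kJ gives 2D = 498, so D = 249 kJ/mol.

D(C–I) ≈ 249 kJ/mol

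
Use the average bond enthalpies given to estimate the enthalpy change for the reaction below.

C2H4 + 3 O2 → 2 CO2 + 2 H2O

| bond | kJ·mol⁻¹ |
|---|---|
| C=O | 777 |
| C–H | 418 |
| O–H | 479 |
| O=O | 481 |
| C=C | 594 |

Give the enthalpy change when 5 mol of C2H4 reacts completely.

Bonds broken (reactants):
  C–H: 4 × 418 = 1672
  C=C: 1 × 594 = 594
  O=O: 3 × 481 = 1443
  Σ(broken) = 3709 kJ
Bonds formed (products):
  C=O: 4 × 777 = 3108
  O–H: 4 × 479 = 1916
  Σ(formed) = 5024 kJ
ΔH = Σ(broken) − Σ(formed) = 3709 − 5024 = −1315 kJ
For 5× the reaction as written: 5 × (−1315) = −6575 kJ

ΔH = −6575 kJ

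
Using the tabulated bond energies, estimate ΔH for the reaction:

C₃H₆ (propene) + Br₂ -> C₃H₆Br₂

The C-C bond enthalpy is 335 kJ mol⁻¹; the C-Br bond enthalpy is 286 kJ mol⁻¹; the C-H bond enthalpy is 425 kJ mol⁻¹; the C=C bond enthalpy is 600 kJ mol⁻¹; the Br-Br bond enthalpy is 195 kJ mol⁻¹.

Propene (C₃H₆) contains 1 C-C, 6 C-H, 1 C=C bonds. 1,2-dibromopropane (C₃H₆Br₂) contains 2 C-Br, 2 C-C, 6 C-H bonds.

ΔH ≈ −112 kJ

Bonds broken (reactants):
  Br-Br: 1 × 195 = 195
  C-C: 1 × 335 = 335
  C-H: 6 × 425 = 2550
  C=C: 1 × 600 = 600
  Σ(broken) = 3680 kJ
Bonds formed (products):
  C-Br: 2 × 286 = 572
  C-C: 2 × 335 = 670
  C-H: 6 × 425 = 2550
  Σ(formed) = 3792 kJ
ΔH = Σ(broken) − Σ(formed) = 3680 − 3792 = −112 kJ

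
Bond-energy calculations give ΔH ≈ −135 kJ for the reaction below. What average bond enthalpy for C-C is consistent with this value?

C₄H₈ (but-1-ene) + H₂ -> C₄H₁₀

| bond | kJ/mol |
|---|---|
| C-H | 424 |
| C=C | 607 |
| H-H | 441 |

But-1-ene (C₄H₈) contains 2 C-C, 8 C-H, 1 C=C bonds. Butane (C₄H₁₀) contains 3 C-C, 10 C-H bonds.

Let D be the C-C bond energy.
Σ(broken) = 2×D + 8×424 + 1×607 + 1×441 = 4440 + 2D
Σ(formed) = 3×D + 10×424 = 4240 + 3D
ΔH = Σ(broken) − Σ(formed) = (4440 + 2D) − (4240 + 3D) = +200 − D
Setting this equal to −135 kJ gives D = 335 kJ/mol.

D(C-C) ≈ 335 kJ/mol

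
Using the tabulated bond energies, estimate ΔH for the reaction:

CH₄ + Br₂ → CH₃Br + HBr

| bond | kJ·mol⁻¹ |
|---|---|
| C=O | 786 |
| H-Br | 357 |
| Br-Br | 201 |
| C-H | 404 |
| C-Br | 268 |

ΔH ≈ −20 kJ

Bonds broken (reactants):
  Br-Br: 1 × 201 = 201
  C-H: 4 × 404 = 1616
  Σ(broken) = 1817 kJ
Bonds formed (products):
  C-Br: 1 × 268 = 268
  C-H: 3 × 404 = 1212
  H-Br: 1 × 357 = 357
  Σ(formed) = 1837 kJ
ΔH = Σ(broken) − Σ(formed) = 1817 − 1837 = −20 kJ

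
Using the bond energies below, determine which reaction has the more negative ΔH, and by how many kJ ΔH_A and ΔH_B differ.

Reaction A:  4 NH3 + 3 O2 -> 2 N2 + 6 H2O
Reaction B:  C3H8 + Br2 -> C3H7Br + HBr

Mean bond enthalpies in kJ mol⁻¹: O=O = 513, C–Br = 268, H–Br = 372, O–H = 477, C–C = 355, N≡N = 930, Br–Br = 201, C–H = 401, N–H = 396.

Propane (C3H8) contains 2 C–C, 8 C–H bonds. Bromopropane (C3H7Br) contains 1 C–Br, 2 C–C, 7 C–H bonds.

Reaction A:
  Bonds broken (reactants):
    N–H: 12 × 396 = 4752
    O=O: 3 × 513 = 1539
    Σ(broken) = 6291 kJ
  Bonds formed (products):
    N≡N: 2 × 930 = 1860
    O–H: 12 × 477 = 5724
    Σ(formed) = 7584 kJ
  ΔH_A = 6291 − 7584 = −1293 kJ
Reaction B:
  Bonds broken (reactants):
    Br–Br: 1 × 201 = 201
    C–C: 2 × 355 = 710
    C–H: 8 × 401 = 3208
    Σ(broken) = 4119 kJ
  Bonds formed (products):
    C–Br: 1 × 268 = 268
    C–C: 2 × 355 = 710
    C–H: 7 × 401 = 2807
    H–Br: 1 × 372 = 372
    Σ(formed) = 4157 kJ
  ΔH_B = 4119 − 4157 = −38 kJ
ΔH_A − ΔH_B = −1255 kJ, so reaction A has the more negative ΔH; |ΔH_A − ΔH_B| = 1255 kJ.

Reaction A, by 1255 kJ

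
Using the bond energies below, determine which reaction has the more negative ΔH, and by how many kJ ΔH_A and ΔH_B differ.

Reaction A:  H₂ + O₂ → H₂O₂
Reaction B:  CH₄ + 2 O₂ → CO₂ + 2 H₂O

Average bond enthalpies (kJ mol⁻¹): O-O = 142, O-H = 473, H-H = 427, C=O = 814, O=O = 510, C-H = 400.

Reaction A:
  Bonds broken (reactants):
    H-H: 1 × 427 = 427
    O=O: 1 × 510 = 510
    Σ(broken) = 937 kJ
  Bonds formed (products):
    O-H: 2 × 473 = 946
    O-O: 1 × 142 = 142
    Σ(formed) = 1088 kJ
  ΔH_A = 937 − 1088 = −151 kJ
Reaction B:
  Bonds broken (reactants):
    C-H: 4 × 400 = 1600
    O=O: 2 × 510 = 1020
    Σ(broken) = 2620 kJ
  Bonds formed (products):
    C=O: 2 × 814 = 1628
    O-H: 4 × 473 = 1892
    Σ(formed) = 3520 kJ
  ΔH_B = 2620 − 3520 = −900 kJ
ΔH_A − ΔH_B = +749 kJ, so reaction B has the more negative ΔH; |ΔH_A − ΔH_B| = 749 kJ.

Reaction B, by 749 kJ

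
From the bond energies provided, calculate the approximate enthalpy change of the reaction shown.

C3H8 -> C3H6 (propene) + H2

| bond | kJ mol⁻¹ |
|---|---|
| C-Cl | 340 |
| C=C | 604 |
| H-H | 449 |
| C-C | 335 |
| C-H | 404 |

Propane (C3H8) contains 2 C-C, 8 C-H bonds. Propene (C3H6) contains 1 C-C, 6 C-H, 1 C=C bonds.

ΔH ≈ +90 kJ

Bonds broken (reactants):
  C-C: 2 × 335 = 670
  C-H: 8 × 404 = 3232
  Σ(broken) = 3902 kJ
Bonds formed (products):
  C-C: 1 × 335 = 335
  C-H: 6 × 404 = 2424
  C=C: 1 × 604 = 604
  H-H: 1 × 449 = 449
  Σ(formed) = 3812 kJ
ΔH = Σ(broken) − Σ(formed) = 3902 − 3812 = +90 kJ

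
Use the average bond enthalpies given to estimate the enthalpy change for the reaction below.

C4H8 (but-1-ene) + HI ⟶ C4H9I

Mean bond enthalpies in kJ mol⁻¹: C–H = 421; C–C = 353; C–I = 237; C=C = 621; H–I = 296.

ΔH ≈ −94 kJ

Bonds broken (reactants):
  C–C: 2 × 353 = 706
  C–H: 8 × 421 = 3368
  C=C: 1 × 621 = 621
  H–I: 1 × 296 = 296
  Σ(broken) = 4991 kJ
Bonds formed (products):
  C–C: 3 × 353 = 1059
  C–H: 9 × 421 = 3789
  C–I: 1 × 237 = 237
  Σ(formed) = 5085 kJ
ΔH = Σ(broken) − Σ(formed) = 4991 − 5085 = −94 kJ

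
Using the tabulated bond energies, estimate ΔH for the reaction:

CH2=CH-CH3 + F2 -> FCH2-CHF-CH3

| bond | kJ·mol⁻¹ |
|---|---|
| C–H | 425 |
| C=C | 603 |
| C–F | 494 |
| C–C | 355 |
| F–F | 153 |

Bonds broken (reactants):
  C–C: 1 × 355 = 355
  C–H: 6 × 425 = 2550
  C=C: 1 × 603 = 603
  F–F: 1 × 153 = 153
  Σ(broken) = 3661 kJ
Bonds formed (products):
  C–C: 2 × 355 = 710
  C–F: 2 × 494 = 988
  C–H: 6 × 425 = 2550
  Σ(formed) = 4248 kJ
ΔH = Σ(broken) − Σ(formed) = 3661 − 4248 = −587 kJ

ΔH ≈ −587 kJ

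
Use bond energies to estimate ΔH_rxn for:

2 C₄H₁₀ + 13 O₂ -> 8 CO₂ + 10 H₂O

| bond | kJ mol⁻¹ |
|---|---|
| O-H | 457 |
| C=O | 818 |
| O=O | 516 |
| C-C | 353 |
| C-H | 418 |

ΔH ≈ −5042 kJ

Bonds broken (reactants):
  C-C: 6 × 353 = 2118
  C-H: 20 × 418 = 8360
  O=O: 13 × 516 = 6708
  Σ(broken) = 17186 kJ
Bonds formed (products):
  C=O: 16 × 818 = 13088
  O-H: 20 × 457 = 9140
  Σ(formed) = 22228 kJ
ΔH = Σ(broken) − Σ(formed) = 17186 − 22228 = −5042 kJ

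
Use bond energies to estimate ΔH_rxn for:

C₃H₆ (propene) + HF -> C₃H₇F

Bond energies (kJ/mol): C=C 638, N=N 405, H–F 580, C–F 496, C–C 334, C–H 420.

ΔH ≈ −32 kJ

Bonds broken (reactants):
  C–C: 1 × 334 = 334
  C–H: 6 × 420 = 2520
  C=C: 1 × 638 = 638
  H–F: 1 × 580 = 580
  Σ(broken) = 4072 kJ
Bonds formed (products):
  C–C: 2 × 334 = 668
  C–F: 1 × 496 = 496
  C–H: 7 × 420 = 2940
  Σ(formed) = 4104 kJ
ΔH = Σ(broken) − Σ(formed) = 4072 − 4104 = −32 kJ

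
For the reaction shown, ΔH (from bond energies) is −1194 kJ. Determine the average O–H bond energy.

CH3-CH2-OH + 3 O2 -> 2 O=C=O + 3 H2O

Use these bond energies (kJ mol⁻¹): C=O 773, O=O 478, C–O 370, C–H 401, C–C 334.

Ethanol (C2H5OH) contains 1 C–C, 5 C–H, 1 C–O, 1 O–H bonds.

Let D be the O–H bond energy.
Σ(broken) = 1×334 + 5×401 + 1×370 + 1×D + 3×478 = 4143 + D
Σ(formed) = 4×773 + 6×D = 3092 + 6D
ΔH = Σ(broken) − Σ(formed) = (4143 + D) − (3092 + 6D) = +1051 − 5D
Setting this equal to −1194 kJ gives 5D = 2245, so D = 449 kJ/mol.

D(O–H) ≈ 449 kJ/mol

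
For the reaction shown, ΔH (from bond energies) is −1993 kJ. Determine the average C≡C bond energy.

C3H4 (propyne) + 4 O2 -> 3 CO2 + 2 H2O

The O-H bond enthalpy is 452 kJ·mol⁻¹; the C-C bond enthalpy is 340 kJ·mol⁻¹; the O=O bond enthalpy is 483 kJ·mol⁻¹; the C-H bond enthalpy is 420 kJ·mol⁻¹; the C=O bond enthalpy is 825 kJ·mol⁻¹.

Let D be the C≡C bond energy.
Σ(broken) = 1×D + 1×340 + 4×420 + 4×483 = 3952 + D
Σ(formed) = 6×825 + 4×452 = 6758
ΔH = Σ(broken) − Σ(formed) = (3952 + D) − (6758) = −2806 + D
Setting this equal to −1993 kJ gives D = 813 kJ/mol.

D(C≡C) ≈ 813 kJ/mol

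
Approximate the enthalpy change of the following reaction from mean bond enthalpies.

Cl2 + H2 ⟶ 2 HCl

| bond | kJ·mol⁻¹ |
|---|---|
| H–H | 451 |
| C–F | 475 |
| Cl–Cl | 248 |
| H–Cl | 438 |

Bonds broken (reactants):
  Cl–Cl: 1 × 248 = 248
  H–H: 1 × 451 = 451
  Σ(broken) = 699 kJ
Bonds formed (products):
  H–Cl: 2 × 438 = 876
  Σ(formed) = 876 kJ
ΔH = Σ(broken) − Σ(formed) = 699 − 876 = −177 kJ

ΔH ≈ −177 kJ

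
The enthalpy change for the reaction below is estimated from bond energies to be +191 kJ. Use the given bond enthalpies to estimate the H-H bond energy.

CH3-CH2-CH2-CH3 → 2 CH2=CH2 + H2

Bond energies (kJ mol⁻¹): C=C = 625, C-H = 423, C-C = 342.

D(H-H) ≈ 431 kJ/mol

Let D be the H-H bond energy.
Σ(broken) = 3×342 + 10×423 = 5256
Σ(formed) = 8×423 + 2×625 + 1×D = 4634 + D
ΔH = Σ(broken) − Σ(formed) = (5256) − (4634 + D) = +622 − D
Setting this equal to +191 kJ gives D = 431 kJ/mol.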